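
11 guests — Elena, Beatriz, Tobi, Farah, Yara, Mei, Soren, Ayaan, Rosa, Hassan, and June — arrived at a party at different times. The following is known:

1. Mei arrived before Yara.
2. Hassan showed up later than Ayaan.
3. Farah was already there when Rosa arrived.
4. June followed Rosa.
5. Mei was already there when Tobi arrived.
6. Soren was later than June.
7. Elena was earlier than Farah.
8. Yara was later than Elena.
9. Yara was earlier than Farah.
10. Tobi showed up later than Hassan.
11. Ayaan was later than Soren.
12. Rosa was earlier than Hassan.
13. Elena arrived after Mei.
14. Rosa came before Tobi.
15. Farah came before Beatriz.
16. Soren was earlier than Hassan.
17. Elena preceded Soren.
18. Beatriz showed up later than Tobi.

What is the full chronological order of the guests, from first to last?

Mei, Elena, Yara, Farah, Rosa, June, Soren, Ayaan, Hassan, Tobi, Beatriz

The constraints fix every adjacent pair, so only one ordering works:
Mei → Elena → Yara → Farah → Rosa → June → Soren → Ayaan → Hassan → Tobi → Beatriz.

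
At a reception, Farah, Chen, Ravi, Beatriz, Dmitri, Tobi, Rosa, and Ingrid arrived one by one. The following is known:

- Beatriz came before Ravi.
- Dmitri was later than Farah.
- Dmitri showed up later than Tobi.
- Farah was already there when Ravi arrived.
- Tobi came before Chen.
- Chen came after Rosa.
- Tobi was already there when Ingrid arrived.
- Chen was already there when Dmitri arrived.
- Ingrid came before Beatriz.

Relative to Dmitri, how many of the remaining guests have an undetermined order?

3

Forced before Dmitri: Chen, Farah, Rosa, and Tobi.
That leaves Beatriz, Ingrid, and Ravi with no forced order relative to Dmitri — 3.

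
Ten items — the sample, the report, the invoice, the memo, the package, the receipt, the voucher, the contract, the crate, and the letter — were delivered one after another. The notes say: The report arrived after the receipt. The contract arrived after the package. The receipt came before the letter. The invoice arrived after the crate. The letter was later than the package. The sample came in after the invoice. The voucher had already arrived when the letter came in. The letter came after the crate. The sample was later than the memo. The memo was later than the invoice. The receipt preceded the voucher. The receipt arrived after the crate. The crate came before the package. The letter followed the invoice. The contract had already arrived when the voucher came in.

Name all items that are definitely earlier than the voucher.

the contract, the crate, the package, the receipt

Directly stated before the voucher: the contract and the receipt.
The crate reaches the voucher via the crate → the receipt → the voucher.
The package reaches the voucher via the package → the contract → the voucher.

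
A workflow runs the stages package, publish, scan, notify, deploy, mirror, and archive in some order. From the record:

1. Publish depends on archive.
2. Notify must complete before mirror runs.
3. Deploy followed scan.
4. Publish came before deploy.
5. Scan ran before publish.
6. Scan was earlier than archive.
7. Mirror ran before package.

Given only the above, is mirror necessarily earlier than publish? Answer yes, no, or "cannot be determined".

No chain of stated constraints runs from mirror to publish, and none runs from publish to mirror either.
So the relative order of mirror and publish is not fixed by the given facts.

cannot be determined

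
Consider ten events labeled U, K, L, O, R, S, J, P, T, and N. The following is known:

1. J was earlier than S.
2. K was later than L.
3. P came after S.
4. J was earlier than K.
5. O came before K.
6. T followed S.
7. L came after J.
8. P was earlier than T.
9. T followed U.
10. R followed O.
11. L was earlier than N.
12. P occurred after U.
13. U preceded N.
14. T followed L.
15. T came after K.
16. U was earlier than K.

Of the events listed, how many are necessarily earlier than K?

4

Directly stated before K: J, L, O, and U.
That's J, L, O, and U — 4 in all.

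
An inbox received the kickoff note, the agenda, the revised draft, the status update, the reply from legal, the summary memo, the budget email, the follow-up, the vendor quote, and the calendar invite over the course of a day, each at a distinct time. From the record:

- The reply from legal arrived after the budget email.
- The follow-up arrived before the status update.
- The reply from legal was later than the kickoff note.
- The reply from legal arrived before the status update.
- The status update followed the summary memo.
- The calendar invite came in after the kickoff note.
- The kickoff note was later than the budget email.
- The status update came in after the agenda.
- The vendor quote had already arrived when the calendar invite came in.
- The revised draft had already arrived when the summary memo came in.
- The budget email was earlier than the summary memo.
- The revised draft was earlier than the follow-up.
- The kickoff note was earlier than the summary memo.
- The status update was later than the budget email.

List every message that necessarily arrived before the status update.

Directly stated before the status update: the agenda, the budget email, the follow-up, the reply from legal, and the summary memo.
The kickoff note reaches the status update via the kickoff note → the summary memo → the status update.
The revised draft reaches the status update via the revised draft → the summary memo → the status update.

the agenda, the budget email, the follow-up, the kickoff note, the reply from legal, the revised draft, the summary memo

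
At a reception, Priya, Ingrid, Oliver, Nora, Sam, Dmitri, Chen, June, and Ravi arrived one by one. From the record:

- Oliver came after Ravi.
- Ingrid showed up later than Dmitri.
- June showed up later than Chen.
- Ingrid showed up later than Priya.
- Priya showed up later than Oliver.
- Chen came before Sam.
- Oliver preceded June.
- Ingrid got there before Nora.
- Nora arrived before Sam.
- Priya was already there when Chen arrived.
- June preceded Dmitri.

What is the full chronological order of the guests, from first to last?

Ravi, Oliver, Priya, Chen, June, Dmitri, Ingrid, Nora, Sam

The constraints fix every adjacent pair, so only one ordering works:
Ravi → Oliver → Priya → Chen → June → Dmitri → Ingrid → Nora → Sam.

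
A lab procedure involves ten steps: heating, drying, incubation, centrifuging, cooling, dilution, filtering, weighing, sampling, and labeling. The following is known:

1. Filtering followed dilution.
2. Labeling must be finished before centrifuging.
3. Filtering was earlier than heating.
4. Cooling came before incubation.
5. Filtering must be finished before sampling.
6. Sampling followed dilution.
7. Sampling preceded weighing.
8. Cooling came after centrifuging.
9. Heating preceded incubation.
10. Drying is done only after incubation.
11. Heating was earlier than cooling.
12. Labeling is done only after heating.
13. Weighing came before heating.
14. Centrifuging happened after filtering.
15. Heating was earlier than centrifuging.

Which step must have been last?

drying

Every other step has a chain of constraints placing it before drying, so drying is last.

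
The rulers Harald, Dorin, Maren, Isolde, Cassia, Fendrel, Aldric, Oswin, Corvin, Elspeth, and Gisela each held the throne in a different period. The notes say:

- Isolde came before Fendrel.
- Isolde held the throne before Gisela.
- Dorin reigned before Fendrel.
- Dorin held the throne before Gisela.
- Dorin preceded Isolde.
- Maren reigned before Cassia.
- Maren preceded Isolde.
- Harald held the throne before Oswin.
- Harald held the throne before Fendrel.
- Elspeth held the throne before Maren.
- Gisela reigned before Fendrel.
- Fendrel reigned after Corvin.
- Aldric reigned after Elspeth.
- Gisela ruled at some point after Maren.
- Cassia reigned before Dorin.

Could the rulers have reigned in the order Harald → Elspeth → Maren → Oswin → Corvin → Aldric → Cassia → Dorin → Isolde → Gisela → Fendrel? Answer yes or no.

yes

Check each stated constraint against the proposed order — e.g. Maren is ahead of Gisela; Harald is ahead of Fendrel. Every pair is in the required order; nothing is violated.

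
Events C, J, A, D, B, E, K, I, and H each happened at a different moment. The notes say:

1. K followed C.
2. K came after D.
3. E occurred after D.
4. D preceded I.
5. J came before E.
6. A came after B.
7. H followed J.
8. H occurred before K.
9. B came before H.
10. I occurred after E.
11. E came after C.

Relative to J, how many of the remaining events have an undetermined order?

Forced after J: E, H, I, and K.
That leaves A, B, C, and D with no forced order relative to J — 4.

4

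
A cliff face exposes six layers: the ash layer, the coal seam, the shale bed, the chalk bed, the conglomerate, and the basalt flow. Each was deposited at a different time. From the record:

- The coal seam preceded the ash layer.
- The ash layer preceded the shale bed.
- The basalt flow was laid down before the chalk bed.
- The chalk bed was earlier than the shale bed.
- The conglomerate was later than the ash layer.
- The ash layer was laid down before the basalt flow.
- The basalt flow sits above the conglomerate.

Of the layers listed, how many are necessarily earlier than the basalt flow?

3

Directly stated before the basalt flow: the ash layer and the conglomerate.
The coal seam reaches the basalt flow via the coal seam → the ash layer → the basalt flow.
No chain forces the shale bed (or any of the others) ahead of the basalt flow.
That's the ash layer, the coal seam, and the conglomerate — 3 in all.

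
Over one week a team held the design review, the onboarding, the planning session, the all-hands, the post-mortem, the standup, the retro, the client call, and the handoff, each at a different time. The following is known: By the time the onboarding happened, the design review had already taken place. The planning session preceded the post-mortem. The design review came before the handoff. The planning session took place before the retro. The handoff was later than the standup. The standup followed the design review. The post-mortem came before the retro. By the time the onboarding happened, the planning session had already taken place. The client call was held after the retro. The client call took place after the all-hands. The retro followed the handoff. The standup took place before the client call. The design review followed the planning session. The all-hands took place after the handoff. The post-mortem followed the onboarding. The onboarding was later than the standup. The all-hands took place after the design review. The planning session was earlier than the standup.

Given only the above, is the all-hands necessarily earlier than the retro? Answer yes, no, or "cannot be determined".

cannot be determined

No chain of stated constraints runs from the all-hands to the retro, and none runs from the retro to the all-hands either.
So the relative order of the all-hands and the retro is not fixed by the given facts.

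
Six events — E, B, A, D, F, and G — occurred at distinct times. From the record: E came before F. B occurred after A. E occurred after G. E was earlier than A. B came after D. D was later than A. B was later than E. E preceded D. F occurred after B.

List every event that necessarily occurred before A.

Directly stated before A: E.
G reaches A via G → E → A.
No chain forces F (or any of the others) ahead of A.

E, G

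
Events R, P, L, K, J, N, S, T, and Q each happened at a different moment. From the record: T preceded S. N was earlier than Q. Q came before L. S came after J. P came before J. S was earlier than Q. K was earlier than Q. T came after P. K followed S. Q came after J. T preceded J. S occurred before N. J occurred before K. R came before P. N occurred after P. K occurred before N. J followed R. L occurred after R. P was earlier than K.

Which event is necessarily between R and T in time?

P

Tracing the constraints gives R → P → T, so P sits after R and before T.
No other event is forced both after R and before T.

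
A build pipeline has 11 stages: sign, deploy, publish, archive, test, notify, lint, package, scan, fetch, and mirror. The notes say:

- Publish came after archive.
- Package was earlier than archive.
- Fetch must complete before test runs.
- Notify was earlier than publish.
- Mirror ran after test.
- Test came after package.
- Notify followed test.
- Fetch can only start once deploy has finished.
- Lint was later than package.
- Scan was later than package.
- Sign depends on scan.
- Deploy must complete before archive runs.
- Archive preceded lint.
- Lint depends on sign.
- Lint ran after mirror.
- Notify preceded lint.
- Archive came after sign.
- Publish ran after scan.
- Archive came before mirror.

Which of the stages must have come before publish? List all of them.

archive, deploy, fetch, notify, package, scan, sign, test

Directly stated before publish: archive, notify, and scan.
Deploy reaches publish via deploy → archive → publish.
Fetch reaches publish via fetch → test → notify → publish.
Package reaches publish via package → scan → publish.
Likewise sign and test each reach publish by chaining the stated constraints.
No chain forces lint (or any of the others) ahead of publish.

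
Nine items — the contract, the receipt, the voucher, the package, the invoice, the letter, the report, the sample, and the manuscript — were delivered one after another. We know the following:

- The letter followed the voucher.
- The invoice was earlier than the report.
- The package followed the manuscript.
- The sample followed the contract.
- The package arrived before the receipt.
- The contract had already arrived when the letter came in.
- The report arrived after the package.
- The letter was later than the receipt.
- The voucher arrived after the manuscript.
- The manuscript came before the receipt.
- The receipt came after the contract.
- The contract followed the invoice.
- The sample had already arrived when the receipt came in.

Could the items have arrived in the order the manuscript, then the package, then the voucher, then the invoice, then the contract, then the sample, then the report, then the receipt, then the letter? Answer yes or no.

yes

Check each stated constraint against the proposed order — e.g. the package is ahead of the receipt; the manuscript is ahead of the receipt. Every pair is in the required order; nothing is violated.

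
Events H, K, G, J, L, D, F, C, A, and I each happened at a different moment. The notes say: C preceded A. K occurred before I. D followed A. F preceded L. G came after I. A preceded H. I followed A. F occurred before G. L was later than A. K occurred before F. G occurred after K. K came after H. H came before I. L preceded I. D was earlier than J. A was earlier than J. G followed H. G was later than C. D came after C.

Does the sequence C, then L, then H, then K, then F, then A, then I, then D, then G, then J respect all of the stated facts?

no

The constraints require F before L, but in the proposed sequence L appears ahead of F. That one violation is enough.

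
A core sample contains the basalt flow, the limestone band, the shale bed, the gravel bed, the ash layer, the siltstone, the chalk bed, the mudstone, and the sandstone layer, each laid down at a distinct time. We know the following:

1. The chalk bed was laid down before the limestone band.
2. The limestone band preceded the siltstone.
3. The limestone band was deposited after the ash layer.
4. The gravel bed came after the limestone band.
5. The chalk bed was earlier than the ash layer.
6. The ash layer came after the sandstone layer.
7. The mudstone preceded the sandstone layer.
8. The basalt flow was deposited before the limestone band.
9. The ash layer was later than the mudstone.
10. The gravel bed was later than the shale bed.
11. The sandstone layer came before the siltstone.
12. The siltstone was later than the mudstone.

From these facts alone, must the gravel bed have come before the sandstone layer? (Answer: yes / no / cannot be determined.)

Tracing the constraints gives the sandstone layer → the ash layer → the limestone band → the gravel bed, so the sandstone layer must come before the gravel bed.
That means the gravel bed cannot be before the sandstone layer.

no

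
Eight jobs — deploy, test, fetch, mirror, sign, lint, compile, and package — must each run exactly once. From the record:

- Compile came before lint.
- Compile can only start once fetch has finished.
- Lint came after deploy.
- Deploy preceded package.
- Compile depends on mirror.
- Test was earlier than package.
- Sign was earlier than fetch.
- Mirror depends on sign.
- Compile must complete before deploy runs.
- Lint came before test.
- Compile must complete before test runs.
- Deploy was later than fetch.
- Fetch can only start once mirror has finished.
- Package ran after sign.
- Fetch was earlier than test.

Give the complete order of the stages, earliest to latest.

The constraints fix every adjacent pair, so only one ordering works:
sign → mirror → fetch → compile → deploy → lint → test → package.

sign, mirror, fetch, compile, deploy, lint, test, package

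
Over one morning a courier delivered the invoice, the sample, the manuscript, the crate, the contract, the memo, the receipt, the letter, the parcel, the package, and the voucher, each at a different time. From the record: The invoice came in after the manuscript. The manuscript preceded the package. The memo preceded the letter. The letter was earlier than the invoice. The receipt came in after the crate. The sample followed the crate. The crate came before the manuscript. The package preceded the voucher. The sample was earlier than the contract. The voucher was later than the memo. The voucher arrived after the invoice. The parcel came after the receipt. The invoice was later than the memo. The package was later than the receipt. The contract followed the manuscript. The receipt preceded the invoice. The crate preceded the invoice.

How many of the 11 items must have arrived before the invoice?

5

Directly stated before the invoice: the crate, the letter, the manuscript, the memo, and the receipt.
No chain forces the contract (or any of the others) ahead of the invoice.
That's the crate, the letter, the manuscript, the memo, and the receipt — 5 in all.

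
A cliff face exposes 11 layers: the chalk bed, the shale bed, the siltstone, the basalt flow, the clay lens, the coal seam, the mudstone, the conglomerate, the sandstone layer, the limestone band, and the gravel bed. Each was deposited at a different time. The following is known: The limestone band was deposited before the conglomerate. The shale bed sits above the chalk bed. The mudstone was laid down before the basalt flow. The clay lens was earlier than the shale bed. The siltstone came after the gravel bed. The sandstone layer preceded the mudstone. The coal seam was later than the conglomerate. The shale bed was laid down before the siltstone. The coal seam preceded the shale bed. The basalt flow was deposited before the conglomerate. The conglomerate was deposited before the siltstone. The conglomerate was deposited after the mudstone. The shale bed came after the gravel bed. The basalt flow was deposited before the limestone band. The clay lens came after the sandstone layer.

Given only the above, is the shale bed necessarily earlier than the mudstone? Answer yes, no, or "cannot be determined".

no

Tracing the constraints gives the mudstone → the conglomerate → the coal seam → the shale bed, so the mudstone must come before the shale bed.
That means the shale bed cannot be before the mudstone.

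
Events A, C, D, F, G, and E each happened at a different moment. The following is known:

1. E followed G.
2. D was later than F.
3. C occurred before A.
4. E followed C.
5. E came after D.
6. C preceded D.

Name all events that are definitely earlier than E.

C, D, F, G

Directly stated before E: C, D, and G.
F reaches E via F → D → E.
No chain forces A ahead of E.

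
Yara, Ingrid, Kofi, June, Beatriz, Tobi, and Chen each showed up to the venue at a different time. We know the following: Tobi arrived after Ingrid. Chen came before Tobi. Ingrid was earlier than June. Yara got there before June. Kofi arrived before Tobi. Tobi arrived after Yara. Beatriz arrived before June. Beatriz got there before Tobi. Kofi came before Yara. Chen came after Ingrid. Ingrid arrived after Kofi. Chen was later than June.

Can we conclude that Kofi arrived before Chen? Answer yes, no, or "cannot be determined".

yes

Chain the constraints: Kofi → Ingrid → Chen. Each link is directly stated, so Kofi comes before Chen.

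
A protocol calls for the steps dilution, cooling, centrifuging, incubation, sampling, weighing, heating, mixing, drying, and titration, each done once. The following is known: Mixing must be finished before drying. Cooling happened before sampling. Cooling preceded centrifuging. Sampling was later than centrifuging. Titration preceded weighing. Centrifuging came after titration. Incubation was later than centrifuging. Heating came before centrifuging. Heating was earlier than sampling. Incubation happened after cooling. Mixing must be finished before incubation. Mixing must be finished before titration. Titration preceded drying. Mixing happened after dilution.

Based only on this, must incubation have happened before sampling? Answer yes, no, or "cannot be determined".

cannot be determined

No chain of stated constraints runs from incubation to sampling, and none runs from sampling to incubation either.
So the relative order of incubation and sampling is not fixed by the given facts.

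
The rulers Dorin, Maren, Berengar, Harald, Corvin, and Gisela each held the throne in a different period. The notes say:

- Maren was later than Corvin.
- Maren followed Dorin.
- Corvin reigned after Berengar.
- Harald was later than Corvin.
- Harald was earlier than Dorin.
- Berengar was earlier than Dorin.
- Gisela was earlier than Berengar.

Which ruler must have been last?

Maren

Every other ruler has a chain of constraints placing them before Maren, so Maren is last.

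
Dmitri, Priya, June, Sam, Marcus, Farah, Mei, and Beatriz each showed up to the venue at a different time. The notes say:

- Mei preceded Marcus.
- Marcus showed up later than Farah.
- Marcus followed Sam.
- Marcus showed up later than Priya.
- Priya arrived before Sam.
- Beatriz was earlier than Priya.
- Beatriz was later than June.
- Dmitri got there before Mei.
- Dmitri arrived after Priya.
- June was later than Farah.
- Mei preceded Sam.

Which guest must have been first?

Farah has a chain of constraints placing them before every other guest, so Farah must be first.

Farah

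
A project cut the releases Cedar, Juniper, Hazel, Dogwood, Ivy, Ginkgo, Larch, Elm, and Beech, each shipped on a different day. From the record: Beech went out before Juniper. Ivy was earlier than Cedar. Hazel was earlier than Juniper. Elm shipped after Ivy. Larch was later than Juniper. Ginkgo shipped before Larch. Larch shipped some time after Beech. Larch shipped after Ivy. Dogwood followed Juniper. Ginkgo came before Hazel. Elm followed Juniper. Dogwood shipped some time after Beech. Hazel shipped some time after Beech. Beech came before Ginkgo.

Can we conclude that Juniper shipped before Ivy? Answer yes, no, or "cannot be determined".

cannot be determined

No chain of stated constraints runs from Juniper to Ivy, and none runs from Ivy to Juniper either.
So the relative order of Juniper and Ivy is not fixed by the given facts.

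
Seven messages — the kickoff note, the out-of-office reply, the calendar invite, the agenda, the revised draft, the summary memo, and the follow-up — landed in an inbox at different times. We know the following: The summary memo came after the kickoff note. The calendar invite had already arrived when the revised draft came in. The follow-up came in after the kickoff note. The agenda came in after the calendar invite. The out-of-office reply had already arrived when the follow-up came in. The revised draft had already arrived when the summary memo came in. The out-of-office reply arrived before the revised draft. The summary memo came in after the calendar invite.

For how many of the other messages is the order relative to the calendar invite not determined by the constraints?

3

Forced after the calendar invite: the agenda, the revised draft, and the summary memo.
That leaves the follow-up, the kickoff note, and the out-of-office reply with no forced order relative to the calendar invite — 3.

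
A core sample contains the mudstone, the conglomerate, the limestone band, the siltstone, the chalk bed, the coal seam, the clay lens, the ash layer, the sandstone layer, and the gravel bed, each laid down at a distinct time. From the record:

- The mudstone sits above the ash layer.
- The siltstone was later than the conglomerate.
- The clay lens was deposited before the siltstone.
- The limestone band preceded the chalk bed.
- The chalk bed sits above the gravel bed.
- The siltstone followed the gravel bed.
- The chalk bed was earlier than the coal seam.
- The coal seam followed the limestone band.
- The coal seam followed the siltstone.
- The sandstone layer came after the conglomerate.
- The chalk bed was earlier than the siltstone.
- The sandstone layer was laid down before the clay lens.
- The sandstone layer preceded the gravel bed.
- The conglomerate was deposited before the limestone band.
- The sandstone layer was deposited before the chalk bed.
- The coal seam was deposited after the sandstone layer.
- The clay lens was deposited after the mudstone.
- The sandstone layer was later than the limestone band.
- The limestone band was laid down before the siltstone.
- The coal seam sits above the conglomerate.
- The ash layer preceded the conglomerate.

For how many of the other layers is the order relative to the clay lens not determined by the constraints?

2

Forced before the clay lens: the ash layer, the conglomerate, the limestone band, the mudstone, and the sandstone layer; forced after the clay lens: the coal seam and the siltstone.
That leaves the chalk bed and the gravel bed with no forced order relative to the clay lens — 2.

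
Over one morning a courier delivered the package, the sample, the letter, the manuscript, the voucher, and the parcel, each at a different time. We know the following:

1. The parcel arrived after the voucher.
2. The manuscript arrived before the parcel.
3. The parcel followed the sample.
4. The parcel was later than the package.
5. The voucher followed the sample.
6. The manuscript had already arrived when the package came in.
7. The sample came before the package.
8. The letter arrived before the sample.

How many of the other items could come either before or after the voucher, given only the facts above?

Forced before the voucher: the letter and the sample; forced after the voucher: the parcel.
That leaves the manuscript and the package with no forced order relative to the voucher — 2.

2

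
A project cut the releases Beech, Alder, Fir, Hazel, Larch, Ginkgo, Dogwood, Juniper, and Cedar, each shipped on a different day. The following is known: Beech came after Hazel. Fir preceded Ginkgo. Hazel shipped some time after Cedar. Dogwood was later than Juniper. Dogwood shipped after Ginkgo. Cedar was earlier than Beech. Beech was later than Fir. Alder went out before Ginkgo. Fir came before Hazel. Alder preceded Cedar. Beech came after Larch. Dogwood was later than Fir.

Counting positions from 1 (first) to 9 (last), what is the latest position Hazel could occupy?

Hazel must come before Beech — 1 release forced after it.
Everything else can be placed before Hazel in some valid order, so Hazel can sit as late as position 9 − 1 = 8.

8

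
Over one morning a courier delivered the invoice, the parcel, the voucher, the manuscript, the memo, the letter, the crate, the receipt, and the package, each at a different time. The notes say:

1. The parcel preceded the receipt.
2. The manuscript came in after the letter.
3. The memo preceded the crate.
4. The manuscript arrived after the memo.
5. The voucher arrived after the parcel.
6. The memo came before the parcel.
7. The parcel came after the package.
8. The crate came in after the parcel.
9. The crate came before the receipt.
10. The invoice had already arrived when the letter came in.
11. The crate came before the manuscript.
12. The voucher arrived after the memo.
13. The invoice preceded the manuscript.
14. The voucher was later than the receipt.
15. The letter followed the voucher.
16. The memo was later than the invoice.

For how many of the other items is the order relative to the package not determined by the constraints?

Forced after the package: the crate, the letter, the manuscript, the parcel, the receipt, and the voucher.
That leaves the invoice and the memo with no forced order relative to the package — 2.

2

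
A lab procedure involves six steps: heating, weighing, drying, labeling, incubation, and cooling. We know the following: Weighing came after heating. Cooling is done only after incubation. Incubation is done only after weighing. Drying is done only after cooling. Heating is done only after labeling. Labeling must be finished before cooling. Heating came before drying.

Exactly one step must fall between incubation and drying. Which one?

cooling

Tracing the constraints gives incubation → cooling → drying, so cooling sits after incubation and before drying.
No other step is forced both after incubation and before drying.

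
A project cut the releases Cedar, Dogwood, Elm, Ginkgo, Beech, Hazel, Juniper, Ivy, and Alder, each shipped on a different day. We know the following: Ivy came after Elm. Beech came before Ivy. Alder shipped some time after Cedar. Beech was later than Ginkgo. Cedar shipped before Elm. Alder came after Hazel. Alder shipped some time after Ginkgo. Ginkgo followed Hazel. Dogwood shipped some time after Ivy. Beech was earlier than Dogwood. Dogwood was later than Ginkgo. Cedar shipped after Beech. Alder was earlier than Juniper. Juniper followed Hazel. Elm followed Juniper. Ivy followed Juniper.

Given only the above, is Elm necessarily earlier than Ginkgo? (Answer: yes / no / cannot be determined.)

Tracing the constraints gives Ginkgo → Beech → Cedar → Elm, so Ginkgo must come before Elm.
That means Elm cannot be before Ginkgo.

no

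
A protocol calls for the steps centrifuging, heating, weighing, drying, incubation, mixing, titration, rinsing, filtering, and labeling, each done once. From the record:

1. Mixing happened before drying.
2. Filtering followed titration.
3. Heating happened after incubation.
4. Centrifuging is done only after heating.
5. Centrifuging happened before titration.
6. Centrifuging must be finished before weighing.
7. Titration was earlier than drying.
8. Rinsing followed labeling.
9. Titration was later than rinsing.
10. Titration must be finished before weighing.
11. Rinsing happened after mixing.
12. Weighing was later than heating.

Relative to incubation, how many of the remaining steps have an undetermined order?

3

Forced after incubation: centrifuging, drying, filtering, heating, titration, and weighing.
That leaves labeling, mixing, and rinsing with no forced order relative to incubation — 3.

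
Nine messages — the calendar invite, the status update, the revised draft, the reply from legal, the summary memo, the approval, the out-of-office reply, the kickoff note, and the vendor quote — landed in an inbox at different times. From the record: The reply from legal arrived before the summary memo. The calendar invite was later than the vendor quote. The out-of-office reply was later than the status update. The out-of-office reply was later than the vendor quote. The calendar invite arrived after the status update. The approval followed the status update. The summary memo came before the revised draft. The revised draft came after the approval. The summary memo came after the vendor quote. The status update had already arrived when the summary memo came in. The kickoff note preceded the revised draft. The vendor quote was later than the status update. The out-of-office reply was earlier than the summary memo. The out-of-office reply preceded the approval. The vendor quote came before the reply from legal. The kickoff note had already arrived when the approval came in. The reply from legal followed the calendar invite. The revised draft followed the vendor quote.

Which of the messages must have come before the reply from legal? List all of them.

Directly stated before the reply from legal: the calendar invite and the vendor quote.
The status update reaches the reply from legal via the status update → the calendar invite → the reply from legal.

the calendar invite, the status update, the vendor quote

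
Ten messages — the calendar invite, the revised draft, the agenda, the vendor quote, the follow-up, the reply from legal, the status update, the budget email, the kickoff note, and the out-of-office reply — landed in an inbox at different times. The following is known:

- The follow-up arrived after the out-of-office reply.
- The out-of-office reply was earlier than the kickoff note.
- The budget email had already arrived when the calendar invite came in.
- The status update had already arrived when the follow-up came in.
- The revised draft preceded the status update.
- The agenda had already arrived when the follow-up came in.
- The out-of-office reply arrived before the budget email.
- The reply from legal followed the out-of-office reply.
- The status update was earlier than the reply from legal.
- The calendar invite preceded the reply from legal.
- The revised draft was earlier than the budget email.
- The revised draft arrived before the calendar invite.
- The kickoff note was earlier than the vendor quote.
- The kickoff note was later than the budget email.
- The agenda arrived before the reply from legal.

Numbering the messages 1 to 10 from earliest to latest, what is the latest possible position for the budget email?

6

The budget email must come before the calendar invite, the kickoff note, the reply from legal, and the vendor quote — 4 messages forced after it.
Everything else can be placed before the budget email in some valid order, so the budget email can sit as late as position 10 − 4 = 6.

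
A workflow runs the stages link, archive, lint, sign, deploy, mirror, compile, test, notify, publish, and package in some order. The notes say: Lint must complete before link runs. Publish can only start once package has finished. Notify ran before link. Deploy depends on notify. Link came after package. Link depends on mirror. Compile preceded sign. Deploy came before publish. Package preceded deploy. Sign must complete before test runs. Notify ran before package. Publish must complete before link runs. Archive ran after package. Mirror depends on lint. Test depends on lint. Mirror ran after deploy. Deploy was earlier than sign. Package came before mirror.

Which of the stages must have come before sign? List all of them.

Directly stated before sign: compile and deploy.
Notify reaches sign via notify → deploy → sign.
Package reaches sign via package → deploy → sign.
No chain forces mirror (or any of the others) ahead of sign.

compile, deploy, notify, package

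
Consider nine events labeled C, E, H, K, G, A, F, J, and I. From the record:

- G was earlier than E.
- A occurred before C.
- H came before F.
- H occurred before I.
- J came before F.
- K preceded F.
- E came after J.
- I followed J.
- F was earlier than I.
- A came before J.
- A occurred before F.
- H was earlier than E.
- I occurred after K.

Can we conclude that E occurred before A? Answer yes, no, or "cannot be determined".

Tracing the constraints gives A → J → E, so A must come before E.
That means E cannot be before A.

no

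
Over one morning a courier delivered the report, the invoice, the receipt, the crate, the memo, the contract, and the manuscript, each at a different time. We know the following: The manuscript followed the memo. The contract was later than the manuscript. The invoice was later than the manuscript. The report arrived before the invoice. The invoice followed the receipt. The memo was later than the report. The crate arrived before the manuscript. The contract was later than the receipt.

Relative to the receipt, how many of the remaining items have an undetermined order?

Forced after the receipt: the contract and the invoice.
That leaves the crate, the manuscript, the memo, and the report with no forced order relative to the receipt — 4.

4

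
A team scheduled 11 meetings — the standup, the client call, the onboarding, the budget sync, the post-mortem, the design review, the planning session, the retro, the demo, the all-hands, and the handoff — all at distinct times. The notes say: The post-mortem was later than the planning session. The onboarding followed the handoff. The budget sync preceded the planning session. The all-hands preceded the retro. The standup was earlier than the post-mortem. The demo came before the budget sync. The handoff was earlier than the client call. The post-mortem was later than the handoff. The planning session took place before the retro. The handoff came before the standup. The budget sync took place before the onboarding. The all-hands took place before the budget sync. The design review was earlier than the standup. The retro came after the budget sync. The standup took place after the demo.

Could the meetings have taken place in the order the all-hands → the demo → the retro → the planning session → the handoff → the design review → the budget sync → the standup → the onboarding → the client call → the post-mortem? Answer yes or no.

The constraints require the planning session before the retro, but in the proposed sequence the retro appears ahead of the planning session. That one violation is enough.

no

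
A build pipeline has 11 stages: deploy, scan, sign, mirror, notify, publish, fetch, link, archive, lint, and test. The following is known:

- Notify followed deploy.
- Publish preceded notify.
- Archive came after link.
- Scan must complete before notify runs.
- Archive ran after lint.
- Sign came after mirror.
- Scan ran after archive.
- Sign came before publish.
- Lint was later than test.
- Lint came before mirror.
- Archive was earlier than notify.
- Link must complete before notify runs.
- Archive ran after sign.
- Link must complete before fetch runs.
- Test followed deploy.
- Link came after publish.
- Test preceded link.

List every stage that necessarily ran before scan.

Directly stated before scan: archive.
Deploy reaches scan via deploy → test → lint → archive → scan.
Link reaches scan via link → archive → scan.
Lint reaches scan via lint → archive → scan.
Likewise mirror, publish, sign, and test each reach scan by chaining the stated constraints.
No chain forces fetch (or any of the others) ahead of scan.

archive, deploy, link, lint, mirror, publish, sign, test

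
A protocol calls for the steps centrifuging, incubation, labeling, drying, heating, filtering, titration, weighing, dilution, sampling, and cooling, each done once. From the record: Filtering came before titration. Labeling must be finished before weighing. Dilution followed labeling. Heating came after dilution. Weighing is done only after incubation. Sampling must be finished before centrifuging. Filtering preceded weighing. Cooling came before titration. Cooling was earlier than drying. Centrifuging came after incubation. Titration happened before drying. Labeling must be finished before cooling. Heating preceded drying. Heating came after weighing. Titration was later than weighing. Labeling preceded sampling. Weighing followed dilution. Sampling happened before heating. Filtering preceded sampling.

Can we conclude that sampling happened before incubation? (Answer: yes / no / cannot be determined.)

cannot be determined

No chain of stated constraints runs from sampling to incubation, and none runs from incubation to sampling either.
So the relative order of sampling and incubation is not fixed by the given facts.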